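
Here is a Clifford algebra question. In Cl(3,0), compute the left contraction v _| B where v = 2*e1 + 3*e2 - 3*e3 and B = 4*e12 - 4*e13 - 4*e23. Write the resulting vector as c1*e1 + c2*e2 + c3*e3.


Left contraction v _| B = <vB>_1 (grade-1 part of the geometric product vB).
Using e1_|e12 = e2, e2_|e12 = -e1, e1_|e13 = e3, e3_|e13 = -e1, e2_|e23 = e3, e3_|e23 = -e2:
e1 coeff: -v2*b12 - v3*b13 = -(3)*(4) - (-3)*(-4) = -24
e2 coeff: v1*b12 - v3*b23 = (2)*(4) - (-3)*(-4) = -4
e3 coeff: v1*b13 + v2*b23 = (2)*(-4) + (3)*(-4) = -20
v _| B = -24*e1 - 4*e2 - 20*e3


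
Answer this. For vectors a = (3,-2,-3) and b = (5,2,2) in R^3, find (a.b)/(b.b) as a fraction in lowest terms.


Projection coefficient = (a . b) / (b . b)
a . b = 3*5 + (-2)*2 + (-3)*2
= 15 + (-4) + (-6) = 5
b . b = 5^2 + 2^2 + 2^2
= 25 + 4 + 4 = 33
Coefficient = 5/33
In lowest terms: 5/33


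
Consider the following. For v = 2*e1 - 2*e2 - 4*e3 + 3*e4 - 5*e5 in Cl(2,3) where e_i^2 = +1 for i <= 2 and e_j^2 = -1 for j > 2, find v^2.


v^2 = sum of c_i^2 * e_i^2
Positive signature terms (e_i^2 = +1): 2^2 + (-2)^2 = 8
Negative signature terms (e_j^2 = -1): (-4)^2 + 3^2 + (-5)^2 = 50
v^2 = 8 - 50 = -42


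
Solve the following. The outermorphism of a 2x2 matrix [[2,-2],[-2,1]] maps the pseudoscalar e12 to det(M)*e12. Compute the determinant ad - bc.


The outermorphism of a linear map f sends e1^e2 to f(e1)^f(e2).
f(e1) = 2*e1 - 2*e2
f(e2) = -2*e1 + 1*e2
f(e1) ^ f(e2) = (2*e1 - 2*e2) ^ (-2*e1 + 1*e2)
= 2*1*e12 + (-2)*(-2)*e21
= (2 - 4)*e12
= -2*e12
Coefficient = -2


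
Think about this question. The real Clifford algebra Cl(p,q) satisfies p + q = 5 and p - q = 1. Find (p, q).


We need p + q = 5 and p - q = 1.
Adding: 2p = 5 + 1 = 6, so p = 3.
Then q = 5 - 3 = 2.
(p, q) = (3, 2)


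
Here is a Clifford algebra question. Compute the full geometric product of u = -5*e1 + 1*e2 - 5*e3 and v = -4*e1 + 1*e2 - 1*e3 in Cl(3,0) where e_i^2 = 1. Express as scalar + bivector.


In Cl(3,0): e_i^2 = 1, e_ie_j = -e_je_i for i != j.
Scalar part = u . v = (-5)*(-4) + 1*1 + (-5)*(-1)
= 20 + 1 + 5 = 26
e12 coeff = (-5)*1 - 1*(-4) = -5 - (-4) = -1
e13 coeff = (-5)*(-1) - (-5)*(-4) = 5 - 20 = -15
e23 coeff = 1*(-1) - (-5)*1 = -1 - (-5) = 4
uv = 26 - 1*e12 - 15*e13 + 4*e23


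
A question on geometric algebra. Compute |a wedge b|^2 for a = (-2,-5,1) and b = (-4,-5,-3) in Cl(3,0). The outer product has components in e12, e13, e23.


a wedge b = (a1*b2 - a2*b1)*e12 + (a1*b3 - a3*b1)*e13 + (a2*b3 - a3*b2)*e23
e12 coeff: (-2)*(-5) - (-5)*(-4) = 10 - 20 = -10
e13 coeff: (-2)*(-3) - 1*(-4) = 6 - (-4) = 10
e23 coeff: (-5)*(-3) - 1*(-5) = 15 - (-5) = 20
|a wedge b|^2 = (-10)^2 + 10^2 + 20^2
= 100 + 100 + 400
= 600


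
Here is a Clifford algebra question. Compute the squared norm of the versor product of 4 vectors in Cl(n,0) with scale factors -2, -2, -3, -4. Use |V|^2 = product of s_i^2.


Each vector v_i has |v_i|^2 = s_i^2
Squared scales: (-2)^2 = 4, (-2)^2 = 4, (-3)^2 = 9, (-4)^2 = 16
|V|^2 = 4 * 4 * 9 * 16
= 2304


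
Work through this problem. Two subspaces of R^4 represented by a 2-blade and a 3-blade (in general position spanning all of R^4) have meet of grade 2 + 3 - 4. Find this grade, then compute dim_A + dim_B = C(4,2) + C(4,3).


Meet grade = grade(A) + grade(B) - n
= 2 + 3 - 4 = 1
C(4,2) = 6
C(4,3) = 4
dim_A + dim_B = 6 + 4 = 10


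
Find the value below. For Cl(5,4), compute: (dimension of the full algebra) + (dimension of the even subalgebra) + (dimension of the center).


n = 5 + 4 = 9
Total dim = 2^9 = 512
Even subalgebra dim = 2^8 = 256
n is odd, so center dim = 2
Sum = 512 + 256 + 2 = 770


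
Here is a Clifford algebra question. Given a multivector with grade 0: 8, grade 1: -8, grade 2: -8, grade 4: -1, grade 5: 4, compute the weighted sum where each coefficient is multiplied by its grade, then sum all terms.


Grade-weighted sum = sum of grade_k * coefficient_k
0*8 = 0
1*(-8) = -8
2*(-8) = -16
4*(-1) = -4
5*4 = 20
Total = 0 + (-8) + (-16) + (-4) + 20 = -8


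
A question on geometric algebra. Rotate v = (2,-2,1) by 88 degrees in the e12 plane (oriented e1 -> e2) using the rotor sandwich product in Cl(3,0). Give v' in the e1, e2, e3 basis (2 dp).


Rotor R = cos(44deg) - sin(44deg)*e12
Rotation angle theta = 2 * 44 = 88 degrees in the e12 plane (e1 -> e2).
The component perpendicular to the plane (e3) is invariant: v'_3 = v3 = 1.00
cos(88deg) = 0.0349, sin(88deg) = 0.9994
v'_1 = v1*cos(theta) - v2*sin(theta) = 2*0.0349 - (-2)*0.9994 = 2.07
v'_2 = v1*sin(theta) + v2*cos(theta) = 2*0.9994 + (-2)*0.0349 = 1.93
v' = 2.07*e1 + 1.93*e2 + 1.00*e3


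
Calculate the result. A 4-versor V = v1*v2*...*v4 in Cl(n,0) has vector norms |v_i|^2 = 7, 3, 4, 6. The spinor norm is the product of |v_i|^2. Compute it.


Spinor norm N(V) = |v1|^2 * |v2|^2 * ... * |v4|^2
= 7 * 3 * 4 * 6
Running product: 7, 21, 84, 504
N(V) = 504


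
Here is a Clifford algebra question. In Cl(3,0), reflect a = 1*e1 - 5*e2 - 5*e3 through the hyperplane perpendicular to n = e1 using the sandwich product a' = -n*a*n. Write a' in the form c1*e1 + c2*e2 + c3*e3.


Reflection formula: a' = -n*a*n, with n = e1 (unit vector, n^2 = 1).
For reflection through hyperplane perp to e1:
The component along e1 flips sign, others stay.
a = (1, -5, -5)
a' = (-1, -5, -5)
a' = -1*e1 - 5*e2 - 5*e3


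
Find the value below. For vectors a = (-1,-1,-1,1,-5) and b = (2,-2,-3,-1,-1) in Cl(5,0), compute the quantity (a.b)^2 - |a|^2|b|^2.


a . b = (-1)*2 + (-1)*(-2) + (-1)*(-3) + 1*(-1) + (-5)*(-1)
= -2 + 2 + 3 + (-1) + 5 = 7
|a|^2 = (-1)^2 + (-1)^2 + (-1)^2 + 1^2 + (-5)^2 = 29
|b|^2 = 2^2 + (-2)^2 + (-3)^2 + (-1)^2 + (-1)^2 = 19
(a.b)^2 = 7^2 = 49
|a|^2 * |b|^2 = 29 * 19 = 551
Result = 49 - 551 = -502


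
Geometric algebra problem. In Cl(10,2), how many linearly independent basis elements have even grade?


Even subalgebra dimension = 2^(n-1)
n = 10 + 2 = 12
2^(12 - 1) = 2^11 = 2048
Verification: sum of C(12,k) for even k = 1 + 66 + 495 + 924 + 495 + 66 + 1 = 2048
Result = 2048


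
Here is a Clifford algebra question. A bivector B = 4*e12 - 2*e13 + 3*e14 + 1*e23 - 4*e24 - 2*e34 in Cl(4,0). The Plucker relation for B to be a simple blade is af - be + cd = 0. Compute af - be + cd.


Plucker relation: af - be + cd
a*f = 4*(-2) = -8
b*e = (-2)*(-4) = 8
c*d = 3*1 = 3
af - be + cd = -8 - 8 + 3
= -13


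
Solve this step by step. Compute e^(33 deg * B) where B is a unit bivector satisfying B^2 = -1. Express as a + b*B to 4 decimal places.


For a unit bivector B with B^2 = -1, the exponential series gives
e^(theta*B) = cos(theta) + sin(theta)*B (the GA analogue of Euler's formula).
theta = 33 degrees = 0.575959 rad
cos(33 deg) = 0.8387
sin(33 deg) = 0.5446
exp(theta*B) = 0.8387 + 0.5446*B


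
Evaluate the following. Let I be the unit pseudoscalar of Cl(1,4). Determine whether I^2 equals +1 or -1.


The pseudoscalar I = e1...e_n (product of all n generators) of Cl(p,q) satisfies I^2 = (-1)^(q + n(n-1)/2).
p = 1, q = 4, n = p + q = 5
n(n-1)/2 = 5 * 4 / 2 = 10
Exponent = q + n(n-1)/2 = 4 + 10 = 14
I^2 = (-1)^14 = +1


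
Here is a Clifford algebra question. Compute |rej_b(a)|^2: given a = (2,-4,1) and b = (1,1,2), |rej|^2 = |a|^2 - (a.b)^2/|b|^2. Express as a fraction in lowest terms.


|a|^2 = 2^2 + (-4)^2 + 1^2 = 21
|b|^2 = 1^2 + 1^2 + 2^2 = 6
a . b = 2*1 + (-4)*1 + 1*2 = 0
(a.b)^2 = 0^2 = 0
|rej|^2 = 21 - 0/6
= (126 - 0)/6
= 126/6
In lowest terms: 21/1


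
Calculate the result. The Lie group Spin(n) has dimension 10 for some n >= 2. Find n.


dim Spin(n) = dim so(n) = n(n-1)/2.
Solve n(n-1)/2 = 10, i.e. n^2 - n - 20 = 0.
Discriminant = 1 + 8*10 = 81
n = (1 + sqrt(81))/2 = (1 + 9)/2 = 5


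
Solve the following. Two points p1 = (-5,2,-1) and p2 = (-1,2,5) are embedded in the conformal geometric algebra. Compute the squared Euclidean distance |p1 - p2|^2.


p1 - p2 = (-4, 0, -6)
|p1 - p2|^2 = (-4)^2 + 0^2 + (-6)^2
= 16 + 0 + 36
= 52


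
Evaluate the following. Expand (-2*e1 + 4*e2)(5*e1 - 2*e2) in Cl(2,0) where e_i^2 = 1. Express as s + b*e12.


Expand: (-2*e1 + 4*e2)(5*e1 - 2*e2)
= (-2)*5*e1e1 + (-2)*(-2)*e1e2 + 4*5*e2e1 + 4*(-2)*e2e2
Using e1^2 = e2^2 = 1, e2e1 = -e1e2:
Scalar part s = (-2)*5 + 4*(-2) = -10 + (-8) = -18
Bivector part b = (-2)*(-2) - 4*5 = 4 - 20 = -16
uv = -18 - 16*e12


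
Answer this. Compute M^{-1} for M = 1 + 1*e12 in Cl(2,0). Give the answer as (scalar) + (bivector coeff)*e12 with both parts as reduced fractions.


M = 1 + 1*e12, where e12^2 = -1.
Since M commutes with its reverse ~M = a - b*e12, M * ~M = a^2 - b^2*e12^2 = a^2 + b^2.
So M^{-1} = ~M / (a^2 + b^2) = (a - b*e12)/(a^2 + b^2).
a^2 + b^2 = 1 + 1 = 2
Scalar part = 1/2 = 1/2
Bivector coeff = -1/2 = -1/2
M^{-1} = 1/2 - 1/2*e12


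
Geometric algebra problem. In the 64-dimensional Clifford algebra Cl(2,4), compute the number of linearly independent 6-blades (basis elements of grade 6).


Number of grade-k basis blades in Cl(p,q) with n = p + q is C(n, k).
n = 2 + 4 = 6
C(6, 6) = 6! / (6! * 0!)
= 720 / (720 * 1)
= 1


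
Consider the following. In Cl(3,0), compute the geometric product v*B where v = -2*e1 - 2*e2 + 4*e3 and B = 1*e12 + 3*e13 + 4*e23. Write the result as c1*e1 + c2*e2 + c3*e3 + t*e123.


vB has grade-1 (vector) and grade-3 (trivector) parts: vB = (v _| B) + (v ^ B).
Vector part <vB>_1:
  e1: -v2*b12 - v3*b13 = -(-2)*(1) - (4)*(3) = -10
  e2: v1*b12 - v3*b23 = (-2)*(1) - (4)*(4) = -18
  e3: v1*b13 + v2*b23 = (-2)*(3) + (-2)*(4) = -14
Trivector part <vB>_3:
  e123: v1*b23 - v2*b13 + v3*b12 = (-2)*(4) - (-2)*(3) + (4)*(1) = 2
vB = -10*e1 - 18*e2 - 14*e3 + 2*e123


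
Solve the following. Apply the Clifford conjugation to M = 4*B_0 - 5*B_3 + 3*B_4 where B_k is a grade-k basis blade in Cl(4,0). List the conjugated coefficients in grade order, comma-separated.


Clifford conjugate sign for grade k: (-1)^(k(k+1)/2)
Grade 0: (-1)^(0*1/2) = (-1)^0 = 1, coeff 4 -> 4
Grade 3: (-1)^(3*4/2) = (-1)^6 = 1, coeff -5 -> -5
Grade 4: (-1)^(4*5/2) = (-1)^10 = 1, coeff 3 -> 3
Conjugated coefficients: 4, -5, 3


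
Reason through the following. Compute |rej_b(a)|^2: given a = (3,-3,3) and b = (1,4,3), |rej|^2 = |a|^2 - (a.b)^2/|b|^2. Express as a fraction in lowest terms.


|a|^2 = 3^2 + (-3)^2 + 3^2 = 27
|b|^2 = 1^2 + 4^2 + 3^2 = 26
a . b = 3*1 + (-3)*4 + 3*3 = 0
(a.b)^2 = 0^2 = 0
|rej|^2 = 27 - 0/26
= (702 - 0)/26
= 702/26
In lowest terms: 27/1


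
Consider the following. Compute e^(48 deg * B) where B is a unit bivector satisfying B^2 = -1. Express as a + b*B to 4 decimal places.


For a unit bivector B with B^2 = -1, the exponential series gives
e^(theta*B) = cos(theta) + sin(theta)*B (the GA analogue of Euler's formula).
theta = 48 degrees = 0.837758 rad
cos(48 deg) = 0.6691
sin(48 deg) = 0.7431
exp(theta*B) = 0.6691 + 0.7431*B


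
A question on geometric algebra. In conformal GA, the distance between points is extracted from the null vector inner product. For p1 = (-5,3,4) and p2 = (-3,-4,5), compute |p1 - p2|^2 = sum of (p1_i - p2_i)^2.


p1 - p2 = (-2, 7, -1)
|p1 - p2|^2 = (-2)^2 + 7^2 + (-1)^2
= 4 + 49 + 1
= 54


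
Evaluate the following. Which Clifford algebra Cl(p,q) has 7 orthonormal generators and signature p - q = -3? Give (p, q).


We need p + q = 7 and p - q = -3.
Adding: 2p = 7 + (-3) = 4, so p = 2.
Then q = 7 - 2 = 5.
(p, q) = (2, 5)


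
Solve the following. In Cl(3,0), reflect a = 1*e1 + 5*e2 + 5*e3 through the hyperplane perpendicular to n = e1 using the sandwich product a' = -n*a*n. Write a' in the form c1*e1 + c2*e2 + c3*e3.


Reflection formula: a' = -n*a*n, with n = e1 (unit vector, n^2 = 1).
For reflection through hyperplane perp to e1:
The component along e1 flips sign, others stay.
a = (1, 5, 5)
a' = (-1, 5, 5)
a' = -1*e1 + 5*e2 + 5*e3


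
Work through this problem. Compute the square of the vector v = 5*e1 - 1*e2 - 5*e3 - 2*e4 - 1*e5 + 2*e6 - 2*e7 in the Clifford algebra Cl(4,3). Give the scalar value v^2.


v^2 = sum of c_i^2 * e_i^2
Positive signature terms (e_i^2 = +1): 5^2 + (-1)^2 + (-5)^2 + (-2)^2 = 55
Negative signature terms (e_j^2 = -1): (-1)^2 + 2^2 + (-2)^2 = 9
v^2 = 55 - 9 = 46


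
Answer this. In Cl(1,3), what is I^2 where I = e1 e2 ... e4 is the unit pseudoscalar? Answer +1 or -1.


The pseudoscalar I = e1...e_n (product of all n generators) of Cl(p,q) satisfies I^2 = (-1)^(q + n(n-1)/2).
p = 1, q = 3, n = p + q = 4
n(n-1)/2 = 4 * 3 / 2 = 6
Exponent = q + n(n-1)/2 = 3 + 6 = 9
I^2 = (-1)^9 = -1


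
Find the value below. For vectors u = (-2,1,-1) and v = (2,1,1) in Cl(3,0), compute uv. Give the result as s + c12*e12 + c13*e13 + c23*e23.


In Cl(3,0): e_i^2 = 1, e_ie_j = -e_je_i for i != j.
Scalar part = u . v = (-2)*2 + 1*1 + (-1)*1
= -4 + 1 + (-1) = -4
e12 coeff = (-2)*1 - 1*2 = -2 - 2 = -4
e13 coeff = (-2)*1 - (-1)*2 = -2 - (-2) = 0
e23 coeff = 1*1 - (-1)*1 = 1 - (-1) = 2
uv = -4 - 4*e12 + 0*e13 + 2*e23


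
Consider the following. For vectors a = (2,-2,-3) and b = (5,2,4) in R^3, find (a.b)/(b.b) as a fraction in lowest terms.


Projection coefficient = (a . b) / (b . b)
a . b = 2*5 + (-2)*2 + (-3)*4
= 10 + (-4) + (-12) = -6
b . b = 5^2 + 2^2 + 4^2
= 25 + 4 + 16 = 45
Coefficient = -6/45
In lowest terms: -2/15


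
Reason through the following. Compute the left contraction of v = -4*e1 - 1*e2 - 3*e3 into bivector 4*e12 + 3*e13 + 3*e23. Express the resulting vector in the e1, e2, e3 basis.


Left contraction v _| B = <vB>_1 (grade-1 part of the geometric product vB).
Using e1_|e12 = e2, e2_|e12 = -e1, e1_|e13 = e3, e3_|e13 = -e1, e2_|e23 = e3, e3_|e23 = -e2:
e1 coeff: -v2*b12 - v3*b13 = -(-1)*(4) - (-3)*(3) = 13
e2 coeff: v1*b12 - v3*b23 = (-4)*(4) - (-3)*(3) = -7
e3 coeff: v1*b13 + v2*b23 = (-4)*(3) + (-1)*(3) = -15
v _| B = 13*e1 - 7*e2 - 15*e3


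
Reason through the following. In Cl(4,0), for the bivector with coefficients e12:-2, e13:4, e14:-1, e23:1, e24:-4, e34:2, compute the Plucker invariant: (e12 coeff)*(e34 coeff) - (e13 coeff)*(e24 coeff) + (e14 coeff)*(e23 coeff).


Plucker relation: af - be + cd
a*f = (-2)*2 = -4
b*e = 4*(-4) = -16
c*d = (-1)*1 = -1
af - be + cd = -4 - (-16) + (-1)
= 11


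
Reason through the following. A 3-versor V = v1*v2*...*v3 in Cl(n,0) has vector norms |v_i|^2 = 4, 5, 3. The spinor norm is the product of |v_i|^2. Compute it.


Spinor norm N(V) = |v1|^2 * |v2|^2 * ... * |v3|^2
= 4 * 5 * 3
Running product: 4, 20, 60
N(V) = 60


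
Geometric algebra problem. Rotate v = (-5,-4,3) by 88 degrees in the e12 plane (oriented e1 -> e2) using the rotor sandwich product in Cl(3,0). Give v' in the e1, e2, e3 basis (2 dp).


Rotor R = cos(44deg) - sin(44deg)*e12
Rotation angle theta = 2 * 44 = 88 degrees in the e12 plane (e1 -> e2).
The component perpendicular to the plane (e3) is invariant: v'_3 = v3 = 3.00
cos(88deg) = 0.0349, sin(88deg) = 0.9994
v'_1 = v1*cos(theta) - v2*sin(theta) = -5*0.0349 - (-4)*0.9994 = 3.82
v'_2 = v1*sin(theta) + v2*cos(theta) = -5*0.9994 + (-4)*0.0349 = -5.14
v' = 3.82*e1 - 5.14*e2 + 3.00*e3


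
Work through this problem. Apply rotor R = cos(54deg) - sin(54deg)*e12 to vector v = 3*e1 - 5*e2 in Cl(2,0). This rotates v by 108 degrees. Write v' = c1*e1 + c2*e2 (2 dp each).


Rotor R = cos(54deg) - sin(54deg)*e12
Rotation angle theta = 2 * 54 = 108 degrees
v' = R*v*~R rotates v by theta.
cos(108deg) = -0.3090, sin(108deg) = 0.9511
v'_1 = 3*cos(108deg) - (-5)*sin(108deg)
= 3*(-0.3090) - (-5)*0.9511
= 3.83
v'_2 = 3*sin(108deg) + (-5)*cos(108deg)
= 3*0.9511 + (-5)*(-0.3090)
= 4.40
v' = 3.83*e1 + 4.40*e2


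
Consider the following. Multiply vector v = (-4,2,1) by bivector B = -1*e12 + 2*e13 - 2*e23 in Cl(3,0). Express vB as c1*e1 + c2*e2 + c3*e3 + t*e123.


vB has grade-1 (vector) and grade-3 (trivector) parts: vB = (v _| B) + (v ^ B).
Vector part <vB>_1:
  e1: -v2*b12 - v3*b13 = -(2)*(-1) - (1)*(2) = 0
  e2: v1*b12 - v3*b23 = (-4)*(-1) - (1)*(-2) = 6
  e3: v1*b13 + v2*b23 = (-4)*(2) + (2)*(-2) = -12
Trivector part <vB>_3:
  e123: v1*b23 - v2*b13 + v3*b12 = (-4)*(-2) - (2)*(2) + (1)*(-1) = 3
vB = 0*e1 + 6*e2 - 12*e3 + 3*e123


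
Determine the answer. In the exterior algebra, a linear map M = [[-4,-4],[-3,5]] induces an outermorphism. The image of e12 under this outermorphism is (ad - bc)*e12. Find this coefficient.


The outermorphism of a linear map f sends e1^e2 to f(e1)^f(e2).
f(e1) = -4*e1 - 3*e2
f(e2) = -4*e1 + 5*e2
f(e1) ^ f(e2) = (-4*e1 - 3*e2) ^ (-4*e1 + 5*e2)
= (-4)*5*e12 + (-3)*(-4)*e21
= (-20 - 12)*e12
= -32*e12
Coefficient = -32


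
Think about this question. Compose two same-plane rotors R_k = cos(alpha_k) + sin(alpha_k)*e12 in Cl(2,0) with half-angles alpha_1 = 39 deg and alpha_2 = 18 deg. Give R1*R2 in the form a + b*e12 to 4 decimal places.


Same-plane rotors commute and their half-angles add:
R1*R2 = cos(a1 + a2) + sin(a1 + a2)*e12.
a1 + a2 = 39 + 18 = 57 deg
cos(57 deg) = 0.5446
sin(57 deg) = 0.8387
R1*R2 = 0.5446 + 0.8387*e12


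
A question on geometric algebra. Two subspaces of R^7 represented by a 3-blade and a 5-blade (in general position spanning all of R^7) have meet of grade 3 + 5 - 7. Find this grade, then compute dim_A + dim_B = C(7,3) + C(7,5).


Meet grade = grade(A) + grade(B) - n
= 3 + 5 - 7 = 1
C(7,3) = 35
C(7,5) = 21
dim_A + dim_B = 35 + 21 = 56


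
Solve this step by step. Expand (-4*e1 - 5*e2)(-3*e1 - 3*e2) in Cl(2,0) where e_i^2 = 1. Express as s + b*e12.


Expand: (-4*e1 - 5*e2)(-3*e1 - 3*e2)
= (-4)*(-3)*e1e1 + (-4)*(-3)*e1e2 + (-5)*(-3)*e2e1 + (-5)*(-3)*e2e2
Using e1^2 = e2^2 = 1, e2e1 = -e1e2:
Scalar part s = (-4)*(-3) + (-5)*(-3) = 12 + 15 = 27
Bivector part b = (-4)*(-3) - (-5)*(-3) = 12 - 15 = -3
uv = 27 - 3*e12


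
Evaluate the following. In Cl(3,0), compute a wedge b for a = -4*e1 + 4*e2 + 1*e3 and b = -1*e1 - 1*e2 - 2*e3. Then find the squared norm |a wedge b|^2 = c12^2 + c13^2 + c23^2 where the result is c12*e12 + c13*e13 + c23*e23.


a wedge b = (a1*b2 - a2*b1)*e12 + (a1*b3 - a3*b1)*e13 + (a2*b3 - a3*b2)*e23
e12 coeff: (-4)*(-1) - 4*(-1) = 4 - (-4) = 8
e13 coeff: (-4)*(-2) - 1*(-1) = 8 - (-1) = 9
e23 coeff: 4*(-2) - 1*(-1) = -8 - (-1) = -7
|a wedge b|^2 = 8^2 + 9^2 + (-7)^2
= 64 + 81 + 49
= 194


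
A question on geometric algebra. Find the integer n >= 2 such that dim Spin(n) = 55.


dim Spin(n) = dim so(n) = n(n-1)/2.
Solve n(n-1)/2 = 55, i.e. n^2 - n - 110 = 0.
Discriminant = 1 + 8*55 = 441
n = (1 + sqrt(441))/2 = (1 + 21)/2 = 11


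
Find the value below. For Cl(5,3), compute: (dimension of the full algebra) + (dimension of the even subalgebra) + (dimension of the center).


n = 5 + 3 = 8
Total dim = 2^8 = 256
Even subalgebra dim = 2^7 = 128
n is even, so center dim = 1
Sum = 256 + 128 + 1 = 385


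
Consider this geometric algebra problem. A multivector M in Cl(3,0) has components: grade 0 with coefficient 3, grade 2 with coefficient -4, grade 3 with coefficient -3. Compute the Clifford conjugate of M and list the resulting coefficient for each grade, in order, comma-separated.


Clifford conjugate sign for grade k: (-1)^(k(k+1)/2)
Grade 0: (-1)^(0*1/2) = (-1)^0 = 1, coeff 3 -> 3
Grade 2: (-1)^(2*3/2) = (-1)^3 = -1, coeff -4 -> 4
Grade 3: (-1)^(3*4/2) = (-1)^6 = 1, coeff -3 -> -3
Conjugated coefficients: 3, 4, -3


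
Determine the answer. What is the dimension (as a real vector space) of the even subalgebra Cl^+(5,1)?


Even subalgebra dimension = 2^(n-1)
n = 5 + 1 = 6
2^(6 - 1) = 2^5 = 32
Verification: sum of C(6,k) for even k = 1 + 15 + 15 + 1 = 32
Result = 32


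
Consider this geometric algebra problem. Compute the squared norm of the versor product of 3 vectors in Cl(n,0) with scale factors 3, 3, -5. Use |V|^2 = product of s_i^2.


Each vector v_i has |v_i|^2 = s_i^2
Squared scales: 3^2 = 9, 3^2 = 9, (-5)^2 = 25
|V|^2 = 9 * 9 * 25
= 2025


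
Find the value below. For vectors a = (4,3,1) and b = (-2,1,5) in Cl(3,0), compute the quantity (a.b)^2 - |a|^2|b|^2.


a . b = 4*(-2) + 3*1 + 1*5
= -8 + 3 + 5 = 0
|a|^2 = 4^2 + 3^2 + 1^2 = 26
|b|^2 = (-2)^2 + 1^2 + 5^2 = 30
(a.b)^2 = 0^2 = 0
|a|^2 * |b|^2 = 26 * 30 = 780
Result = 0 - 780 = -780


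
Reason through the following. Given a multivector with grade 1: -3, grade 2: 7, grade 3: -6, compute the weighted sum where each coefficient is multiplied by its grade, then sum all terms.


Grade-weighted sum = sum of grade_k * coefficient_k
1*(-3) = -3
2*7 = 14
3*(-6) = -18
Total = -3 + 14 + (-18) = -7


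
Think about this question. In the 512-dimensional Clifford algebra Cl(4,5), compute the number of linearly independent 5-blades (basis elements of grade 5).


Number of grade-k basis blades in Cl(p,q) with n = p + q is C(n, k).
n = 4 + 5 = 9
C(9, 5) = 9! / (5! * 4!)
= 362880 / (120 * 24)
= 126


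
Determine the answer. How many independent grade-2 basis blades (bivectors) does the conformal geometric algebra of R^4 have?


The conformal model of R^4 uses Cl(5,1) with m = 4 + 2 = 6 generators.
Number of grade-2 blades = C(m, 2) = C(6, 2)
= 6*5/2 = 15


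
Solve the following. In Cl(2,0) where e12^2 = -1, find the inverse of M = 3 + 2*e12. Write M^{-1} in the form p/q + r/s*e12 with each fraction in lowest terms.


M = 3 + 2*e12, where e12^2 = -1.
Since M commutes with its reverse ~M = a - b*e12, M * ~M = a^2 - b^2*e12^2 = a^2 + b^2.
So M^{-1} = ~M / (a^2 + b^2) = (a - b*e12)/(a^2 + b^2).
a^2 + b^2 = 9 + 4 = 13
Scalar part = 3/13 = 3/13
Bivector coeff = -2/13 = -2/13
M^{-1} = 3/13 - 2/13*e12


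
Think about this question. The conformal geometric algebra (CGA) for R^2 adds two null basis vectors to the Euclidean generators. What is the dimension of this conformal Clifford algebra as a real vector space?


The conformal model of R^2 uses Cl(3,1): the 2 Euclidean generators plus two extra orthogonal generators e+ (e+^2 = +1) and e- (e-^2 = -1), from which the null vectors e0, einf are built.
Number of generators m = 2 + 2 = 4.
dim Cl(p,q) = 2^m = 2^4 = 16


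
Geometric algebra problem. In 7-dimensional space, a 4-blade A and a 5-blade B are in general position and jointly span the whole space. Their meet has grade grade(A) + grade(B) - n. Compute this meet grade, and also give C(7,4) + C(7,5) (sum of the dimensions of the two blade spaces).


Meet grade = grade(A) + grade(B) - n
= 4 + 5 - 7 = 2
C(7,4) = 35
C(7,5) = 21
dim_A + dim_B = 35 + 21 = 56


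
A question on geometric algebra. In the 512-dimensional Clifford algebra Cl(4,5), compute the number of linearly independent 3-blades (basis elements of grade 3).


Number of grade-k basis blades in Cl(p,q) with n = p + q is C(n, k).
n = 4 + 5 = 9
C(9, 3) = 9! / (3! * 6!)
= 362880 / (6 * 720)
= 84


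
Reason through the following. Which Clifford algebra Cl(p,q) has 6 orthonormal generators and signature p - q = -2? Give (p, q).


We need p + q = 6 and p - q = -2.
Adding: 2p = 6 + (-2) = 4, so p = 2.
Then q = 6 - 2 = 4.
(p, q) = (2, 4)


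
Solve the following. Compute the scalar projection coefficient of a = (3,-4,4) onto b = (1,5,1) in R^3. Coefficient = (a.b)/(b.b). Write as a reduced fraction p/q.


Projection coefficient = (a . b) / (b . b)
a . b = 3*1 + (-4)*5 + 4*1
= 3 + (-20) + 4 = -13
b . b = 1^2 + 5^2 + 1^2
= 1 + 25 + 1 = 27
Coefficient = -13/27
In lowest terms: -13/27


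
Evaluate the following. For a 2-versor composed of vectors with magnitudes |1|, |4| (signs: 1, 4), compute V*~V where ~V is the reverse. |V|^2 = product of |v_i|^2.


Each vector v_i has |v_i|^2 = s_i^2
Squared scales: 1^2 = 1, 4^2 = 16
|V|^2 = 1 * 16
= 16


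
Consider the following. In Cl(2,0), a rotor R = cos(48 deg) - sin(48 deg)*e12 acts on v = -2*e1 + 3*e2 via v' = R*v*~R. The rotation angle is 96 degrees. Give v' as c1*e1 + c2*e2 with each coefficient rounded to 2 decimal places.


Rotor R = cos(48deg) - sin(48deg)*e12
Rotation angle theta = 2 * 48 = 96 degrees
v' = R*v*~R rotates v by theta.
cos(96deg) = -0.1045, sin(96deg) = 0.9945
v'_1 = -2*cos(96deg) - 3*sin(96deg)
= -2*(-0.1045) - 3*0.9945
= -2.77
v'_2 = -2*sin(96deg) + 3*cos(96deg)
= -2*0.9945 + 3*(-0.1045)
= -2.30
v' = -2.77*e1 - 2.30*e2


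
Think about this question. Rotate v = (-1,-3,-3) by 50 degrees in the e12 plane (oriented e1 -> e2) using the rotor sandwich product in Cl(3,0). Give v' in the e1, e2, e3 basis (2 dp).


Rotor R = cos(25deg) - sin(25deg)*e12
Rotation angle theta = 2 * 25 = 50 degrees in the e12 plane (e1 -> e2).
The component perpendicular to the plane (e3) is invariant: v'_3 = v3 = -3.00
cos(50deg) = 0.6428, sin(50deg) = 0.7660
v'_1 = v1*cos(theta) - v2*sin(theta) = -1*0.6428 - (-3)*0.7660 = 1.66
v'_2 = v1*sin(theta) + v2*cos(theta) = -1*0.7660 + (-3)*0.6428 = -2.69
v' = 1.66*e1 - 2.69*e2 - 3.00*e3


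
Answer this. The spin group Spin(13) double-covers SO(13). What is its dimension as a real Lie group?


Spin(n) double-covers SO(n); both have Lie algebra so(n) of dimension n(n-1)/2.
n = 13
n(n-1) = 13 * 12 = 156
dim Spin(13) = 156/2 = 78


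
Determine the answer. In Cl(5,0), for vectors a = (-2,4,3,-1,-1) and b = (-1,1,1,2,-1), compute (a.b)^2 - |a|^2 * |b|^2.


a . b = (-2)*(-1) + 4*1 + 3*1 + (-1)*2 + (-1)*(-1)
= 2 + 4 + 3 + (-2) + 1 = 8
|a|^2 = (-2)^2 + 4^2 + 3^2 + (-1)^2 + (-1)^2 = 31
|b|^2 = (-1)^2 + 1^2 + 1^2 + 2^2 + (-1)^2 = 8
(a.b)^2 = 8^2 = 64
|a|^2 * |b|^2 = 31 * 8 = 248
Result = 64 - 248 = -184


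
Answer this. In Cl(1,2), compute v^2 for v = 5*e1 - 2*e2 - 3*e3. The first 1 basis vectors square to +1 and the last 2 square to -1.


v^2 = sum of c_i^2 * e_i^2
Positive signature terms (e_i^2 = +1): 5^2 = 25
Negative signature terms (e_j^2 = -1): (-2)^2 + (-3)^2 = 13
v^2 = 25 - 13 = 12


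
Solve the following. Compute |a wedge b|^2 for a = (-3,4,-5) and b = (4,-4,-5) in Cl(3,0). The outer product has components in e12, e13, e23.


a wedge b = (a1*b2 - a2*b1)*e12 + (a1*b3 - a3*b1)*e13 + (a2*b3 - a3*b2)*e23
e12 coeff: (-3)*(-4) - 4*4 = 12 - 16 = -4
e13 coeff: (-3)*(-5) - (-5)*4 = 15 - (-20) = 35
e23 coeff: 4*(-5) - (-5)*(-4) = -20 - 20 = -40
|a wedge b|^2 = (-4)^2 + 35^2 + (-40)^2
= 16 + 1225 + 1600
= 2841


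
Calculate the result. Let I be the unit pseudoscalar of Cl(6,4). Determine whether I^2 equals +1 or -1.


The pseudoscalar I = e1...e_n (product of all n generators) of Cl(p,q) satisfies I^2 = (-1)^(q + n(n-1)/2).
p = 6, q = 4, n = p + q = 10
n(n-1)/2 = 10 * 9 / 2 = 45
Exponent = q + n(n-1)/2 = 4 + 45 = 49
I^2 = (-1)^49 = -1


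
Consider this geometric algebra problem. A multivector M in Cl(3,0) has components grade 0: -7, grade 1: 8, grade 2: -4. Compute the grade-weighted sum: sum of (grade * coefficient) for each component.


Grade-weighted sum = sum of grade_k * coefficient_k
0*(-7) = 0
1*8 = 8
2*(-4) = -8
Total = 0 + 8 + (-8) = 0


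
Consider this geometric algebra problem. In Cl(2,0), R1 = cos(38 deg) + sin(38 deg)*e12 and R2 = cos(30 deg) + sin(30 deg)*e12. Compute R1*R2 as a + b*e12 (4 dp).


Same-plane rotors commute and their half-angles add:
R1*R2 = cos(a1 + a2) + sin(a1 + a2)*e12.
a1 + a2 = 38 + 30 = 68 deg
cos(68 deg) = 0.3746
sin(68 deg) = 0.9272
R1*R2 = 0.3746 + 0.9272*e12


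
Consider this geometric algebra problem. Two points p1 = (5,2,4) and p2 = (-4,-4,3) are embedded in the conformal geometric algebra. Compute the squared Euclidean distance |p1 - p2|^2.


p1 - p2 = (9, 6, 1)
|p1 - p2|^2 = 9^2 + 6^2 + 1^2
= 81 + 36 + 1
= 118


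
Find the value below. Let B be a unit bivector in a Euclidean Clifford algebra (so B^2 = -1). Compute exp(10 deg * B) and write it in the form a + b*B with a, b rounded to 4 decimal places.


For a unit bivector B with B^2 = -1, the exponential series gives
e^(theta*B) = cos(theta) + sin(theta)*B (the GA analogue of Euler's formula).
theta = 10 degrees = 0.174533 rad
cos(10 deg) = 0.9848
sin(10 deg) = 0.1736
exp(theta*B) = 0.9848 + 0.1736*B


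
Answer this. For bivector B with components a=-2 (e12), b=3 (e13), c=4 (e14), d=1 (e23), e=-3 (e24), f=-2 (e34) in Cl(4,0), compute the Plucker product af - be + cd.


Plucker relation: af - be + cd
a*f = (-2)*(-2) = 4
b*e = 3*(-3) = -9
c*d = 4*1 = 4
af - be + cd = 4 - (-9) + 4
= 17


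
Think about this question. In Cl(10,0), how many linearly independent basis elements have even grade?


Even subalgebra dimension = 2^(n-1)
n = 10 + 0 = 10
2^(10 - 1) = 2^9 = 512
Verification: sum of C(10,k) for even k = 1 + 45 + 210 + 210 + 45 + 1 = 512
Result = 512


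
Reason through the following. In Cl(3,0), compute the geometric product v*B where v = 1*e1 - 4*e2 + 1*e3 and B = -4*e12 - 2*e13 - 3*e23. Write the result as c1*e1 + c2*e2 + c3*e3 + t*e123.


vB has grade-1 (vector) and grade-3 (trivector) parts: vB = (v _| B) + (v ^ B).
Vector part <vB>_1:
  e1: -v2*b12 - v3*b13 = -(-4)*(-4) - (1)*(-2) = -14
  e2: v1*b12 - v3*b23 = (1)*(-4) - (1)*(-3) = -1
  e3: v1*b13 + v2*b23 = (1)*(-2) + (-4)*(-3) = 10
Trivector part <vB>_3:
  e123: v1*b23 - v2*b13 + v3*b12 = (1)*(-3) - (-4)*(-2) + (1)*(-4) = -15
vB = -14*e1 - 1*e2 + 10*e3 - 15*e123


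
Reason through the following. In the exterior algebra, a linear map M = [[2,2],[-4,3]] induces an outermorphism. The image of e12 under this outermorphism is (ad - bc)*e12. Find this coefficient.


The outermorphism of a linear map f sends e1^e2 to f(e1)^f(e2).
f(e1) = 2*e1 - 4*e2
f(e2) = 2*e1 + 3*e2
f(e1) ^ f(e2) = (2*e1 - 4*e2) ^ (2*e1 + 3*e2)
= 2*3*e12 + (-4)*2*e21
= (6 - (-8))*e12
= 14*e12
Coefficient = 14


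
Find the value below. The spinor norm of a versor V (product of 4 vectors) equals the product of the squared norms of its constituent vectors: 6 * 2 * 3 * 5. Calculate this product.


Spinor norm N(V) = |v1|^2 * |v2|^2 * ... * |v4|^2
= 6 * 2 * 3 * 5
Running product: 6, 12, 36, 180
N(V) = 180


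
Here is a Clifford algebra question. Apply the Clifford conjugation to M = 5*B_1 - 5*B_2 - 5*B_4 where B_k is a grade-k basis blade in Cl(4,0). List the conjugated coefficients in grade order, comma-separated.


Clifford conjugate sign for grade k: (-1)^(k(k+1)/2)
Grade 1: (-1)^(1*2/2) = (-1)^1 = -1, coeff 5 -> -5
Grade 2: (-1)^(2*3/2) = (-1)^3 = -1, coeff -5 -> 5
Grade 4: (-1)^(4*5/2) = (-1)^10 = 1, coeff -5 -> -5
Conjugated coefficients: -5, 5, -5


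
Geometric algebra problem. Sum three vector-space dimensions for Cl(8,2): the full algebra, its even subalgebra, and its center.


n = 8 + 2 = 10
Total dim = 2^10 = 1024
Even subalgebra dim = 2^9 = 512
n is even, so center dim = 1
Sum = 1024 + 512 + 1 = 1537


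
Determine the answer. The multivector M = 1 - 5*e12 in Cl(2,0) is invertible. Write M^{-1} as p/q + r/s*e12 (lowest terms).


M = 1 - 5*e12, where e12^2 = -1.
Since M commutes with its reverse ~M = a - b*e12, M * ~M = a^2 - b^2*e12^2 = a^2 + b^2.
So M^{-1} = ~M / (a^2 + b^2) = (a - b*e12)/(a^2 + b^2).
a^2 + b^2 = 1 + 25 = 26
Scalar part = 1/26 = 1/26
Bivector coeff = 5/26 = 5/26
M^{-1} = 1/26 + 5/26*e12


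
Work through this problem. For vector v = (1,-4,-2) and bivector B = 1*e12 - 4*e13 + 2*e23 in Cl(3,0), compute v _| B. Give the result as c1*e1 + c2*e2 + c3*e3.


Left contraction v _| B = <vB>_1 (grade-1 part of the geometric product vB).
Using e1_|e12 = e2, e2_|e12 = -e1, e1_|e13 = e3, e3_|e13 = -e1, e2_|e23 = e3, e3_|e23 = -e2:
e1 coeff: -v2*b12 - v3*b13 = -(-4)*(1) - (-2)*(-4) = -4
e2 coeff: v1*b12 - v3*b23 = (1)*(1) - (-2)*(2) = 5
e3 coeff: v1*b13 + v2*b23 = (1)*(-4) + (-4)*(2) = -12
v _| B = -4*e1 + 5*e2 - 12*e3


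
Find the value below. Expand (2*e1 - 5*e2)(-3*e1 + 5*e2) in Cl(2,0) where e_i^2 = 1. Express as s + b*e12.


Expand: (2*e1 - 5*e2)(-3*e1 + 5*e2)
= 2*(-3)*e1e1 + 2*5*e1e2 + (-5)*(-3)*e2e1 + (-5)*5*e2e2
Using e1^2 = e2^2 = 1, e2e1 = -e1e2:
Scalar part s = 2*(-3) + (-5)*5 = -6 + (-25) = -31
Bivector part b = 2*5 - (-5)*(-3) = 10 - 15 = -5
uv = -31 - 5*e12


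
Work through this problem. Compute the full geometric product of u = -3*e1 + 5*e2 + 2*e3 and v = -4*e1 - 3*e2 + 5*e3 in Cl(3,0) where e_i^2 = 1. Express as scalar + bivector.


In Cl(3,0): e_i^2 = 1, e_ie_j = -e_je_i for i != j.
Scalar part = u . v = (-3)*(-4) + 5*(-3) + 2*5
= 12 + (-15) + 10 = 7
e12 coeff = (-3)*(-3) - 5*(-4) = 9 - (-20) = 29
e13 coeff = (-3)*5 - 2*(-4) = -15 - (-8) = -7
e23 coeff = 5*5 - 2*(-3) = 25 - (-6) = 31
uv = 7 + 29*e12 - 7*e13 + 31*e23


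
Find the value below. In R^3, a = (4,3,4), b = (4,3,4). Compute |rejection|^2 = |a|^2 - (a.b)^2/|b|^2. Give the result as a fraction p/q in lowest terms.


|a|^2 = 4^2 + 3^2 + 4^2 = 41
|b|^2 = 4^2 + 3^2 + 4^2 = 41
a . b = 4*4 + 3*3 + 4*4 = 41
(a.b)^2 = 41^2 = 1681
|rej|^2 = 41 - 1681/41
= (1681 - 1681)/41
= 0/41
In lowest terms: 0/1


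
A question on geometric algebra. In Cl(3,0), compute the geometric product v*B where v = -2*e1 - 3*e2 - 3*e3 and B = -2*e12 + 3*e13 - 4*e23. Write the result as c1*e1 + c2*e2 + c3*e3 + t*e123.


vB has grade-1 (vector) and grade-3 (trivector) parts: vB = (v _| B) + (v ^ B).
Vector part <vB>_1:
  e1: -v2*b12 - v3*b13 = -(-3)*(-2) - (-3)*(3) = 3
  e2: v1*b12 - v3*b23 = (-2)*(-2) - (-3)*(-4) = -8
  e3: v1*b13 + v2*b23 = (-2)*(3) + (-3)*(-4) = 6
Trivector part <vB>_3:
  e123: v1*b23 - v2*b13 + v3*b12 = (-2)*(-4) - (-3)*(3) + (-3)*(-2) = 23
vB = 3*e1 - 8*e2 + 6*e3 + 23*e123


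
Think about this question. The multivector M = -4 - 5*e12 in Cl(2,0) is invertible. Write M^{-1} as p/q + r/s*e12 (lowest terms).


M = -4 - 5*e12, where e12^2 = -1.
Since M commutes with its reverse ~M = a - b*e12, M * ~M = a^2 - b^2*e12^2 = a^2 + b^2.
So M^{-1} = ~M / (a^2 + b^2) = (a - b*e12)/(a^2 + b^2).
a^2 + b^2 = 16 + 25 = 41
Scalar part = -4/41 = -4/41
Bivector coeff = 5/41 = 5/41
M^{-1} = -4/41 + 5/41*e12


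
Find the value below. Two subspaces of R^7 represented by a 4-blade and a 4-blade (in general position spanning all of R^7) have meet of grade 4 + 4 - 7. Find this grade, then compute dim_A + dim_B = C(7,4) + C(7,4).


Meet grade = grade(A) + grade(B) - n
= 4 + 4 - 7 = 1
C(7,4) = 35
C(7,4) = 35
dim_A + dim_B = 35 + 35 = 70


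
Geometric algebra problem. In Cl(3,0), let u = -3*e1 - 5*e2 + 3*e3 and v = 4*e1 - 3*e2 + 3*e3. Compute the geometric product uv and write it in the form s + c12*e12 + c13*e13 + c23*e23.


In Cl(3,0): e_i^2 = 1, e_ie_j = -e_je_i for i != j.
Scalar part = u . v = (-3)*4 + (-5)*(-3) + 3*3
= -12 + 15 + 9 = 12
e12 coeff = (-3)*(-3) - (-5)*4 = 9 - (-20) = 29
e13 coeff = (-3)*3 - 3*4 = -9 - 12 = -21
e23 coeff = (-5)*3 - 3*(-3) = -15 - (-9) = -6
uv = 12 + 29*e12 - 21*e13 - 6*e23


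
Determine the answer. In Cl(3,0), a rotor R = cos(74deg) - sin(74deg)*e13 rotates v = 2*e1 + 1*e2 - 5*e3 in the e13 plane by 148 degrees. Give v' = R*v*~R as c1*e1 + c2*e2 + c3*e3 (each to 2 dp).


Rotor R = cos(74deg) - sin(74deg)*e13
Rotation angle theta = 2 * 74 = 148 degrees in the e13 plane (e1 -> e3).
The component perpendicular to the plane (e2) is invariant: v'_2 = v2 = 1.00
cos(148deg) = -0.8480, sin(148deg) = 0.5299
v'_1 = v1*cos(theta) - v3*sin(theta) = 2*(-0.8480) - (-5)*0.5299 = 0.95
v'_3 = v1*sin(theta) + v3*cos(theta) = 2*0.5299 + (-5)*(-0.8480) = 5.30
v' = 0.95*e1 + 1.00*e2 + 5.30*e3


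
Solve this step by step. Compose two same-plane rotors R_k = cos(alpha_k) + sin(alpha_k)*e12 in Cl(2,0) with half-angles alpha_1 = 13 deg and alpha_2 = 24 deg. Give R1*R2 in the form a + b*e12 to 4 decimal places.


Same-plane rotors commute and their half-angles add:
R1*R2 = cos(a1 + a2) + sin(a1 + a2)*e12.
a1 + a2 = 13 + 24 = 37 deg
cos(37 deg) = 0.7986
sin(37 deg) = 0.6018
R1*R2 = 0.7986 + 0.6018*e12


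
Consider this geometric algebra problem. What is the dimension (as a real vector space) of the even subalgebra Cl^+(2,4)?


Even subalgebra dimension = 2^(n-1)
n = 2 + 4 = 6
2^(6 - 1) = 2^5 = 32
Verification: sum of C(6,k) for even k = 1 + 15 + 15 + 1 = 32
Result = 32


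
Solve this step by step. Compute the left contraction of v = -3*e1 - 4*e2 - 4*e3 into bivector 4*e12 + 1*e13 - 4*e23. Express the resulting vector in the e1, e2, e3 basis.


Left contraction v _| B = <vB>_1 (grade-1 part of the geometric product vB).
Using e1_|e12 = e2, e2_|e12 = -e1, e1_|e13 = e3, e3_|e13 = -e1, e2_|e23 = e3, e3_|e23 = -e2:
e1 coeff: -v2*b12 - v3*b13 = -(-4)*(4) - (-4)*(1) = 20
e2 coeff: v1*b12 - v3*b23 = (-3)*(4) - (-4)*(-4) = -28
e3 coeff: v1*b13 + v2*b23 = (-3)*(1) + (-4)*(-4) = 13
v _| B = 20*e1 - 28*e2 + 13*e3


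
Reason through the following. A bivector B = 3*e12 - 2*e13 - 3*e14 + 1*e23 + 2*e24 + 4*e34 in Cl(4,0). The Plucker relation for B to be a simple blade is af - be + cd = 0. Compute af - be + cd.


Plucker relation: af - be + cd
a*f = 3*4 = 12
b*e = (-2)*2 = -4
c*d = (-3)*1 = -3
af - be + cd = 12 - (-4) + (-3)
= 13


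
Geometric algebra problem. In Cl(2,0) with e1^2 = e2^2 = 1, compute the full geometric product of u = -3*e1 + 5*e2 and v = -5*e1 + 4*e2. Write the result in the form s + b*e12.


Expand: (-3*e1 + 5*e2)(-5*e1 + 4*e2)
= (-3)*(-5)*e1e1 + (-3)*4*e1e2 + 5*(-5)*e2e1 + 5*4*e2e2
Using e1^2 = e2^2 = 1, e2e1 = -e1e2:
Scalar part s = (-3)*(-5) + 5*4 = 15 + 20 = 35
Bivector part b = (-3)*4 - 5*(-5) = -12 - (-25) = 13
uv = 35 + 13*e12


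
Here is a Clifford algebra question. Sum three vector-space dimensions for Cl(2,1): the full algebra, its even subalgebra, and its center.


n = 2 + 1 = 3
Total dim = 2^3 = 8
Even subalgebra dim = 2^2 = 4
n is odd, so center dim = 2
Sum = 8 + 4 + 2 = 14


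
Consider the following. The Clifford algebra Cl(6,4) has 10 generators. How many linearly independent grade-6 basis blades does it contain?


Number of grade-k basis blades in Cl(p,q) with n = p + q is C(n, k).
n = 6 + 4 = 10
C(10, 6) = 10! / (6! * 4!)
= 3628800 / (720 * 24)
= 210


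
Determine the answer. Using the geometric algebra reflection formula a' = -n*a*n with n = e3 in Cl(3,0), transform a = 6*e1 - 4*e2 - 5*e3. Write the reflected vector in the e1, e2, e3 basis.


Reflection formula: a' = -n*a*n, with n = e3 (unit vector, n^2 = 1).
For reflection through hyperplane perp to e3:
The component along e3 flips sign, others stay.
a = (6, -4, -5)
a' = (6, -4, 5)
a' = 6*e1 - 4*e2 + 5*e3


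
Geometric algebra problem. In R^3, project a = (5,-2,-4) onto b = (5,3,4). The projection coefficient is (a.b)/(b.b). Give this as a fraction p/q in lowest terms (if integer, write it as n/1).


Projection coefficient = (a . b) / (b . b)
a . b = 5*5 + (-2)*3 + (-4)*4
= 25 + (-6) + (-16) = 3
b . b = 5^2 + 3^2 + 4^2
= 25 + 9 + 16 = 50
Coefficient = 3/50
In lowest terms: 3/50


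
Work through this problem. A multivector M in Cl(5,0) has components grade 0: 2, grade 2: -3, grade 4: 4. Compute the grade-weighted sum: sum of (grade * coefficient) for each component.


Grade-weighted sum = sum of grade_k * coefficient_k
0*2 = 0
2*(-3) = -6
4*4 = 16
Total = 0 + (-6) + 16 = 10


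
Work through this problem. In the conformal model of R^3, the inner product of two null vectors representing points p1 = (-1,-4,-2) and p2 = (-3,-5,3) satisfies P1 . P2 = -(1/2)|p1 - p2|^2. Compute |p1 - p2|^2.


p1 - p2 = (2, 1, -5)
|p1 - p2|^2 = 2^2 + 1^2 + (-5)^2
= 4 + 1 + 25
= 30


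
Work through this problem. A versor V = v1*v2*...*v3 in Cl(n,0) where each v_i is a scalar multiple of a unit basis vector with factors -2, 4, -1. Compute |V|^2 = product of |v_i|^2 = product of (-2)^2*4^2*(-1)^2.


Each vector v_i has |v_i|^2 = s_i^2
Squared scales: (-2)^2 = 4, 4^2 = 16, (-1)^2 = 1
|V|^2 = 4 * 16 * 1
= 64


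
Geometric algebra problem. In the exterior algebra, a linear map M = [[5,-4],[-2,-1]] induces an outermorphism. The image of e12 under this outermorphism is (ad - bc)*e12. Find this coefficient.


The outermorphism of a linear map f sends e1^e2 to f(e1)^f(e2).
f(e1) = 5*e1 - 2*e2
f(e2) = -4*e1 - 1*e2
f(e1) ^ f(e2) = (5*e1 - 2*e2) ^ (-4*e1 - 1*e2)
= 5*(-1)*e12 + (-2)*(-4)*e21
= (-5 - 8)*e12
= -13*e12
Coefficient = -13


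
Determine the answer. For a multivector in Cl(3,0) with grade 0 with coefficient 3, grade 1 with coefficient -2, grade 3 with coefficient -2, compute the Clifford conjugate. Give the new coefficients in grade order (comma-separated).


Clifford conjugate sign for grade k: (-1)^(k(k+1)/2)
Grade 0: (-1)^(0*1/2) = (-1)^0 = 1, coeff 3 -> 3
Grade 1: (-1)^(1*2/2) = (-1)^1 = -1, coeff -2 -> 2
Grade 3: (-1)^(3*4/2) = (-1)^6 = 1, coeff -2 -> -2
Conjugated coefficients: 3, 2, -2
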